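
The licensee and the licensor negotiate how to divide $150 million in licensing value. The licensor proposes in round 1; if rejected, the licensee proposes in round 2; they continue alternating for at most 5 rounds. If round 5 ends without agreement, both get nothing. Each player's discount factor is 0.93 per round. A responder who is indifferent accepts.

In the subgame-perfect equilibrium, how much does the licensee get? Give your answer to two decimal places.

By backward induction:
Round 5 (the licensor proposes): rejection yields 0 for the licensee; the licensor offers 0 and keeps 150.
Round 4 (the licensee proposes): the licensor can get 150 next round, worth 0.93 × 150 = 139.5 now, so the licensee offers 139.5, keeping 10.5.
Round 3 (the licensor proposes): the licensee can get 10.5 next round, worth 0.93 × 10.5 = 9.765 now; the licensor offers that and keeps 140.235.
Round 2 (the licensee proposes): the licensor can get 140.235 next round, worth 0.93 × 140.235 = 130.41855 now. The licensee offers 130.41855 and keeps 150 − 130.41855 = 19.58145.
Round 1 (the licensor proposes): the licensee can get 19.58145 next round, worth 0.93 × 19.58145 = 18.2107485 now, so the licensor offers 18.2107485, keeping 131.7892515.

18.21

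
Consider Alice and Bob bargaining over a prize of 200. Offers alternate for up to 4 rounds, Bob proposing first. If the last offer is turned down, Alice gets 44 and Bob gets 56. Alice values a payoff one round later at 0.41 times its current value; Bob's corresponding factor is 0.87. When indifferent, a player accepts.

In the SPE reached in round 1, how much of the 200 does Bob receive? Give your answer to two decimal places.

Work backward from the last round.
Round 4 (Alice proposes): Bob gets 56 if talks fail, so Alice offers 56 and keeps 144.
Round 3 (Bob proposes): Alice can get 144 next round, worth 0.41 × 144 = 59.04 now. Bob offers 59.04 and keeps 200 − 59.04 = 140.96.
Round 2 (Alice proposes): Bob can get 140.96 next round, worth 0.87 × 140.96 = 122.6352 now; Alice offers that and keeps 77.3648.
Round 1 (Bob proposes): Alice can get 77.3648 next round, worth 0.41 × 77.3648 = 31.719568 now. Bob offers 31.719568 and keeps 200 − 31.719568 = 168.280432.

168.28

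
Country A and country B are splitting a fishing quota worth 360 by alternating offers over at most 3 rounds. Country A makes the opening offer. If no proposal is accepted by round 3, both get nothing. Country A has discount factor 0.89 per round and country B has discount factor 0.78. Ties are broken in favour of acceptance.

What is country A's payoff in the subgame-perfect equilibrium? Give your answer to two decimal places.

329.11

Round 3 (country A proposes): rejection yields 0 for country B; country A offers 0 and keeps 360.
Round 2 (country B proposes): country A can get 360 next round, worth 0.89 × 360 = 320.4 now, so country B offers 320.4, keeping 39.6.
Round 1 (country A proposes): country B can get 39.6 next round, worth 0.78 × 39.6 = 30.888 now; country A offers that and keeps 329.112.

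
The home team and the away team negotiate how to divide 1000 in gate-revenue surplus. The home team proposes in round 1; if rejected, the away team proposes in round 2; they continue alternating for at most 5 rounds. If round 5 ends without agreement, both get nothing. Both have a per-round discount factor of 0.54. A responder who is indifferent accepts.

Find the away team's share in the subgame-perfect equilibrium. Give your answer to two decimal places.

320.83

Round 5 (the home team proposes): rejection yields 0 for the away team; the home team offers 0 and keeps 1000.
Round 4 (the away team proposes): the home team can get 1000 next round, worth 0.54 × 1000 = 540 now, so the away team offers 540, keeping 460.
Round 3 (the home team proposes): the away team can get 460 next round, worth 0.54 × 460 = 248.4 now; the home team offers that and keeps 751.6.
Round 2 (the away team proposes): the home team can get 751.6 next round, worth 0.54 × 751.6 = 405.864 now. The away team offers 405.864 and keeps 1000 − 405.864 = 594.136.
Round 1 (the home team proposes): the away team can get 594.136 next round, worth 0.54 × 594.136 = 320.83344 now, so the home team offers 320.83344, keeping 679.16656.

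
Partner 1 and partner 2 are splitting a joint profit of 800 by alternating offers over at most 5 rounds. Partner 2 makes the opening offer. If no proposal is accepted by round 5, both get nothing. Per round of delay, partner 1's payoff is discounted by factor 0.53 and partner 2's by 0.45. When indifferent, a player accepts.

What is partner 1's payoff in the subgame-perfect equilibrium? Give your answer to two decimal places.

288.82

By backward induction:
Round 5 (partner 2 proposes): rejection yields 0 for partner 1; partner 2 offers 0 and keeps 800.
Round 4 (partner 1 proposes): partner 2 can get 800 next round, worth 0.45 × 800 = 360 now; partner 1 offers that and keeps 440.
Round 3 (partner 2 proposes): partner 1 can get 440 next round, worth 0.53 × 440 = 233.2 now. Partner 2 offers 233.2 and keeps 800 − 233.2 = 566.8.
Round 2 (partner 1 proposes): partner 2 can get 566.8 next round, worth 0.45 × 566.8 = 255.06 now, so partner 1 offers 255.06, keeping 544.94.
Round 1 (partner 2 proposes): partner 1 can get 544.94 next round, worth 0.53 × 544.94 = 288.8182 now. Partner 2 offers 288.8182 and keeps 800 − 288.8182 = 511.1818.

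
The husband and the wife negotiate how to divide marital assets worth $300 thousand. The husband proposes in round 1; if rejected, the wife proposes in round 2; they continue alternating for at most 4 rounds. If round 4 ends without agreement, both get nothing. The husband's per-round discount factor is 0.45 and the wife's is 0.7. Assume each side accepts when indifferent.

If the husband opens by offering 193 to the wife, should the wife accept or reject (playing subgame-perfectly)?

Accept

Round 4 (the wife proposes): rejection yields 0 for the husband; the wife offers 0 and keeps 300.
Round 3 (the husband proposes): the wife can get 300 next round, worth 0.7 × 300 = 210 now. The husband offers 210 and keeps 300 − 210 = 90.
Round 2 (the wife proposes): the husband can get 90 next round, worth 0.45 × 90 = 40.5 now, so the wife offers 40.5, keeping 259.5.
So by rejecting in round 1, the wife gets 259.5 next round, worth 0.7 × 259.5 = 181.65 now.
Offer 193 ≥ 181.65, so the wife accepts.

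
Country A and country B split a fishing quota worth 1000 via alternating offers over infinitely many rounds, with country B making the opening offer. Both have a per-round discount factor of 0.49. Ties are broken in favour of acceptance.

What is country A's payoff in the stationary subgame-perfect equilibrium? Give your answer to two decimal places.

Let x be country B's share when country B proposes and y be country A's share when country A proposes.
Country A accepts iff offered ≥ 0.49·y, so x = 1000 − 0.49y. Symmetrically y = 1000 − 0.49x.
Substituting: x = 1000 − 0.49(1000 − 0.49x), giving x(1 − 0.49·0.49) = 1000(1 − 0.49).
So x = 1000 × 0.51 / 0.7599 ≈ 671.1409, and country A receives 1000 − x ≈ 328.8591.

328.86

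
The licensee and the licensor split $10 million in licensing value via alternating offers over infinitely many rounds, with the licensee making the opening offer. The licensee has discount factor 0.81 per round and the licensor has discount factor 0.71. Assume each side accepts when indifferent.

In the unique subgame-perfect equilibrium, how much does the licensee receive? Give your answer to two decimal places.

When the licensee proposes, the licensor accepts any offer worth at least 0.71 times what the licensor would get by proposing next round; and vice versa.
This gives x = 10 − 0.71y and y = 10 − 0.81x, where x and y are each side's share when it proposes.
Hence (1 − 0.71·0.81)x = 10(1 − 0.71), i.e. 0.4249·x = 2.9.
x ≈ 6.8251; the licensor's share is 10 − x ≈ 3.1749.

6.83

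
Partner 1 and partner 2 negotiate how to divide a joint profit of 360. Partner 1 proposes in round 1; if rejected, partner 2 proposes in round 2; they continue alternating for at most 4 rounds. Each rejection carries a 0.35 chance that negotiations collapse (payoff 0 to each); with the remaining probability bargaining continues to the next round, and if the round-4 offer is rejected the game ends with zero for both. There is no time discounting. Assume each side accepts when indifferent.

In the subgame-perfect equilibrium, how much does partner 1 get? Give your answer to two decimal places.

By backward induction:
Round 4 (partner 2 proposes): partner 1 will accept anything ≥ 0, so partner 2 offers 0 and keeps 360.
Round 3 (partner 1 proposes): rejecting gives partner 2 an expected 0.65 × 360 = 234; partner 1 offers that and keeps 126.
Round 2 (partner 2 proposes): rejecting gives partner 1 an expected 0.65 × 126 = 81.9. Partner 2 offers 81.9 and keeps 360 − 81.9 = 278.1.
Round 1 (partner 1 proposes): rejecting gives partner 2 an expected 0.65 × 278.1 = 180.765. Partner 1 offers 180.765 and keeps 360 − 180.765 = 179.235.

179.24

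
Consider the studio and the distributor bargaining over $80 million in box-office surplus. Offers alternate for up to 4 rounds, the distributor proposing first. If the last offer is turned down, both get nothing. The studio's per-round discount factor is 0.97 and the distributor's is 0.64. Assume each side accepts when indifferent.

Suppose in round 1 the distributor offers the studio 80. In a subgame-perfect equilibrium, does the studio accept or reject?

Round 4 (the studio proposes): rejection yields 0 for the distributor; the studio offers 0 and keeps 80.
Round 3 (the distributor proposes): the studio can get 80 next round, worth 0.97 × 80 = 77.6 now, so the distributor offers 77.6, keeping 2.4.
Round 2 (the studio proposes): the distributor can get 2.4 next round, worth 0.64 × 2.4 = 1.536 now. The studio offers 1.536 and keeps 80 − 1.536 = 78.464.
So by rejecting in round 1, the studio gets 78.464 next round, worth 0.97 × 78.464 = 76.11008 now.
Offer 80 ≥ 76.11008, so the studio accepts.

Accept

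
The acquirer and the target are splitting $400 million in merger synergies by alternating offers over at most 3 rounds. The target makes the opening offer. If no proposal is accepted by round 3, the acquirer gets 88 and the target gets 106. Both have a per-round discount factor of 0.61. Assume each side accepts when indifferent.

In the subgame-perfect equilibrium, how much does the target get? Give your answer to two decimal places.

272.10

Round 3 (the target proposes): the acquirer gets 88 if talks fail, so the target offers 88 and keeps 312.
Round 2 (the acquirer proposes): the target can get 312 next round, worth 0.61 × 312 = 190.32 now, so the acquirer offers 190.32, keeping 209.68.
Round 1 (the target proposes): the acquirer can get 209.68 next round, worth 0.61 × 209.68 = 127.9048 now. The target offers 127.9048 and keeps 400 − 127.9048 = 272.0952.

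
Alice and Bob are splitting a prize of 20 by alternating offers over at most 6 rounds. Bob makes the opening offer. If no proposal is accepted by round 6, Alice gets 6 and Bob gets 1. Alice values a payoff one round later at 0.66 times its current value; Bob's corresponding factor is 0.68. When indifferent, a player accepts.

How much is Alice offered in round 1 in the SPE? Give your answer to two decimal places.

8.65

Round 6 (Alice proposes): Bob gets 1 if talks fail, so Alice offers 1 and keeps 19.
Round 5 (Bob proposes): Alice can get 19 next round, worth 0.66 × 19 = 12.54 now, so Bob offers 12.54, keeping 7.46.
Round 4 (Alice proposes): Bob can get 7.46 next round, worth 0.68 × 7.46 = 5.0728 now; Alice offers that and keeps 14.9272.
Round 3 (Bob proposes): Alice can get 14.9272 next round, worth 0.66 × 14.9272 = 9.851952 now. Bob offers 9.851952 and keeps 20 − 9.851952 = 10.148048.
Round 2 (Alice proposes): Bob can get 10.148048 next round, worth 0.68 × 10.148048 = 6.90067264 now, so Alice offers 6.90067264, keeping 13.09932736.
Round 1 (Bob proposes): Alice can get 13.09932736 next round, worth 0.66 × 13.09932736 = 8.6455560576 now; Bob offers that and keeps 11.3544439424.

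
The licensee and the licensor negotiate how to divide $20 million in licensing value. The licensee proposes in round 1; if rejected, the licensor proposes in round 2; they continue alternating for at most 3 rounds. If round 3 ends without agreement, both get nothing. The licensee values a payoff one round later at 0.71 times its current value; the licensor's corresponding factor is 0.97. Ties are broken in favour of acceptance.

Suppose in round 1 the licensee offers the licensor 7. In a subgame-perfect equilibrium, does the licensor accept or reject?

Work out the licensor's continuation value if the offer is rejected.
Round 3 (the licensee proposes): rejection yields 0 for the licensor; the licensee offers 0 and keeps 20.
Round 2 (the licensor proposes): the licensee can get 20 next round, worth 0.71 × 20 = 14.2 now, so the licensor offers 14.2, keeping 5.8.
So by rejecting in round 1, the licensor gets 5.8 next round, worth 0.97 × 5.8 = 5.626 now.
Offer 7 ≥ 5.626, so the licensor accepts.

Accept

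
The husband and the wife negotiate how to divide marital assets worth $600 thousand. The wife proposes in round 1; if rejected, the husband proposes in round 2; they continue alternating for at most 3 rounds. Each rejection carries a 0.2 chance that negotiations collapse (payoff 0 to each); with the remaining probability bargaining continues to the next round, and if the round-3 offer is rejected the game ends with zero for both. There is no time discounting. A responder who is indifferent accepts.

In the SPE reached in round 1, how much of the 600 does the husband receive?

96

Round 3 (the wife proposes): rejection yields 0 for the husband; the wife offers 0 and keeps 600.
Round 2 (the husband proposes): rejecting gives the wife an expected 0.8 × 600 = 480, so the husband offers 480, keeping 120.
Round 1 (the wife proposes): rejecting gives the husband an expected 0.8 × 120 = 96, so the wife offers 96, keeping 504.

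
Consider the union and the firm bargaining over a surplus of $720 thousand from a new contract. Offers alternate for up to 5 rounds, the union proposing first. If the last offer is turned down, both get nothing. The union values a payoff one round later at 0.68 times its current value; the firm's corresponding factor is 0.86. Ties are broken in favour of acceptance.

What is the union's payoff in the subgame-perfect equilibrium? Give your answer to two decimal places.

Round 5 (the union proposes): rejection yields 0 for the firm; the union offers 0 and keeps 720.
Round 4 (the firm proposes): the union can get 720 next round, worth 0.68 × 720 = 489.6 now. The firm offers 489.6 and keeps 720 − 489.6 = 230.4.
Round 3 (the union proposes): the firm can get 230.4 next round, worth 0.86 × 230.4 = 198.144 now; the union offers that and keeps 521.856.
Round 2 (the firm proposes): the union can get 521.856 next round, worth 0.68 × 521.856 = 354.86208 now. The firm offers 354.86208 and keeps 720 − 354.86208 = 365.13792.
Round 1 (the union proposes): the firm can get 365.13792 next round, worth 0.86 × 365.13792 = 314.0186112 now; the union offers that and keeps 405.9813888.

405.98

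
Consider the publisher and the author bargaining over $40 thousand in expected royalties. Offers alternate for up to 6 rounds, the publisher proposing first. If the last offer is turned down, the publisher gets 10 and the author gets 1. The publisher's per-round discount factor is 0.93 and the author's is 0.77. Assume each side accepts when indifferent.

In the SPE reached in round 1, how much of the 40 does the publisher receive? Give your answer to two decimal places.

Round 6 (the author proposes): the publisher gets 10 if talks fail, so the author offers 10 and keeps 30.
Round 5 (the publisher proposes): the author can get 30 next round, worth 0.77 × 30 = 23.1 now, so the publisher offers 23.1, keeping 16.9.
Round 4 (the author proposes): the publisher can get 16.9 next round, worth 0.93 × 16.9 = 15.717 now. The author offers 15.717 and keeps 40 − 15.717 = 24.283.
Round 3 (the publisher proposes): the author can get 24.283 next round, worth 0.77 × 24.283 = 18.69791 now. The publisher offers 18.69791 and keeps 40 − 18.69791 = 21.30209.
Round 2 (the author proposes): the publisher can get 21.30209 next round, worth 0.93 × 21.30209 = 19.8109437 now; the author offers that and keeps 20.1890563.
Round 1 (the publisher proposes): the author can get 20.1890563 next round, worth 0.77 × 20.1890563 = 15.545573351 now. The publisher offers 15.545573351 and keeps 40 − 15.545573351 = 24.454426649.

24.45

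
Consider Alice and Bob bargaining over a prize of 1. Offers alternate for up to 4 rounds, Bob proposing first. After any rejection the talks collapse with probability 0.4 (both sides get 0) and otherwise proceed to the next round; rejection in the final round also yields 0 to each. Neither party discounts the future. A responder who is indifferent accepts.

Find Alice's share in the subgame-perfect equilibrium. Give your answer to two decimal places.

Round 4 (Alice proposes): Bob will accept anything ≥ 0, so Alice offers 0 and keeps 1.
Round 3 (Bob proposes): rejecting gives Alice an expected 0.6 × 1 = 0.6. Bob offers 0.6 and keeps 1 − 0.6 = 0.4.
Round 2 (Alice proposes): rejecting gives Bob an expected 0.6 × 0.4 = 0.24; Alice offers that and keeps 0.76.
Round 1 (Bob proposes): rejecting gives Alice an expected 0.6 × 0.76 = 0.456. Bob offers 0.456 and keeps 1 − 0.456 = 0.544.

0.46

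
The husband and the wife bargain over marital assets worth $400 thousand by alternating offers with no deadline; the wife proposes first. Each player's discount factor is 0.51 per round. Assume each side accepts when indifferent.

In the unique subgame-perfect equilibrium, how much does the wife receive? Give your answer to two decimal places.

264.90

When the wife proposes, the husband accepts any offer worth at least 0.51 times what the husband would get by proposing next round; and vice versa.
This gives x = 400 − 0.51y and y = 400 − 0.51x, where x and y are each side's share when it proposes.
Hence (1 − 0.51·0.51)x = 400(1 − 0.51), i.e. 0.7399·x = 196.
x ≈ 264.9007; the husband's share is 400 − x ≈ 135.0993.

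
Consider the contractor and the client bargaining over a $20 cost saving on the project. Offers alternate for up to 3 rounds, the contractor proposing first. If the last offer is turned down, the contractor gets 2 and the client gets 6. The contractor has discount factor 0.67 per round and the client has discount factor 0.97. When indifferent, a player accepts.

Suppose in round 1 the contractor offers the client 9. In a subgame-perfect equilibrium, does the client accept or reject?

Round 3 (the contractor proposes): the client gets 6 if talks fail, so the contractor offers 6 and keeps 14.
Round 2 (the client proposes): the contractor can get 14 next round, worth 0.67 × 14 = 9.38 now. The client offers 9.38 and keeps 20 − 9.38 = 10.62.
So by rejecting in round 1, the client gets 10.62 next round, worth 0.97 × 10.62 = 10.3014 now.
Offer 9 < 10.3014, so the client rejects.

Reject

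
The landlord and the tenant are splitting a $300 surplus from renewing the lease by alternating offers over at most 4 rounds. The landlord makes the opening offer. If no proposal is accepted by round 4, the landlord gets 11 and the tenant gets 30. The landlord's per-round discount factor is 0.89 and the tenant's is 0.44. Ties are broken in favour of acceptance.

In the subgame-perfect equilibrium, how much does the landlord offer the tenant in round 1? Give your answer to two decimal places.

Round 4 (the tenant proposes): the landlord gets 11 if talks fail, so the tenant offers 11 and keeps 289.
Round 3 (the landlord proposes): the tenant can get 289 next round, worth 0.44 × 289 = 127.16 now, so the landlord offers 127.16, keeping 172.84.
Round 2 (the tenant proposes): the landlord can get 172.84 next round, worth 0.89 × 172.84 = 153.8276 now. The tenant offers 153.8276 and keeps 300 − 153.8276 = 146.1724.
Round 1 (the landlord proposes): the tenant can get 146.1724 next round, worth 0.44 × 146.1724 = 64.315856 now; the landlord offers that and keeps 235.684144.

64.32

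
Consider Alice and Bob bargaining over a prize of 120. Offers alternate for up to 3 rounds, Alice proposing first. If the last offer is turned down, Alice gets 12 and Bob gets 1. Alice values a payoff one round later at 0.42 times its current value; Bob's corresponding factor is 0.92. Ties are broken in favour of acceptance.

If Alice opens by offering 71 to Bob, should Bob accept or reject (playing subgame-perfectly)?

Round 3 (Alice proposes): Bob gets 1 if talks fail, so Alice offers 1 and keeps 119.
Round 2 (Bob proposes): Alice can get 119 next round, worth 0.42 × 119 = 49.98 now, so Bob offers 49.98, keeping 70.02.
So by rejecting in round 1, Bob gets 70.02 next round, worth 0.92 × 70.02 = 64.4184 now.
Offer 71 ≥ 64.4184, so Bob accepts.

Accept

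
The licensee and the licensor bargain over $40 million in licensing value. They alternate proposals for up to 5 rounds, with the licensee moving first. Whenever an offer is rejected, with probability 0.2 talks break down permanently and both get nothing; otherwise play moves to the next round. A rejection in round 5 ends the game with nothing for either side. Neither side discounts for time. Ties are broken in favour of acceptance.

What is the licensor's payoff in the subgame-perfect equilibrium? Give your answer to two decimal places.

By backward induction:
Round 5 (the licensee proposes): the licensor will accept anything ≥ 0, so the licensee offers 0 and keeps 40.
Round 4 (the licensor proposes): rejecting gives the licensee an expected 0.8 × 40 = 32; the licensor offers that and keeps 8.
Round 3 (the licensee proposes): rejecting gives the licensor an expected 0.8 × 8 = 6.4, so the licensee offers 6.4, keeping 33.6.
Round 2 (the licensor proposes): rejecting gives the licensee an expected 0.8 × 33.6 = 26.88, so the licensor offers 26.88, keeping 13.12.
Round 1 (the licensee proposes): rejecting gives the licensor an expected 0.8 × 13.12 = 10.496, so the licensee offers 10.496, keeping 29.504.

10.50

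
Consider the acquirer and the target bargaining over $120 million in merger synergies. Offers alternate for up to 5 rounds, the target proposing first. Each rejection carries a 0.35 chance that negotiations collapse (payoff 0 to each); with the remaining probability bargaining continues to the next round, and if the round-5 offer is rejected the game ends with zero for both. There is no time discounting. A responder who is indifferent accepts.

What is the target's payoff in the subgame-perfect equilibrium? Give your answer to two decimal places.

81.17

Round 5 (the target proposes): the acquirer will accept anything ≥ 0, so the target offers 0 and keeps 120.
Round 4 (the acquirer proposes): rejecting gives the target an expected 0.65 × 120 = 78. The acquirer offers 78 and keeps 120 − 78 = 42.
Round 3 (the target proposes): rejecting gives the acquirer an expected 0.65 × 42 = 27.3, so the target offers 27.3, keeping 92.7.
Round 2 (the acquirer proposes): rejecting gives the target an expected 0.65 × 92.7 = 60.255; the acquirer offers that and keeps 59.745.
Round 1 (the target proposes): rejecting gives the acquirer an expected 0.65 × 59.745 = 38.83425; the target offers that and keeps 81.16575.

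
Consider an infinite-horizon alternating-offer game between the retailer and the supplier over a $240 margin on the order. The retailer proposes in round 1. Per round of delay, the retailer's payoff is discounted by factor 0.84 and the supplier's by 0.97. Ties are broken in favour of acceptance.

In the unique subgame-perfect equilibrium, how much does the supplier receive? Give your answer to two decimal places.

In a stationary SPE each proposer offers the other exactly their discounted continuation value.
If the retailer keeps x when proposing and the supplier keeps y when proposing, then x = 240 − 0.97y and y = 240 − 0.84x.
Solving: x = 240(1 − 0.97) / (1 − 0.84·0.97) = 7.2 / 0.1852 ≈ 38.8769.
The supplier gets 240 − 38.8769 ≈ 201.1231.

201.12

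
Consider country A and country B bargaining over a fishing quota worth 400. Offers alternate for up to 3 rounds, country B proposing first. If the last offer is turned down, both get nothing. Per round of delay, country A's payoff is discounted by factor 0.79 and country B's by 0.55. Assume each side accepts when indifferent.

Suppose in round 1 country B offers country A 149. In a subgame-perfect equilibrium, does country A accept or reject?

Round 3 (country B proposes): country A will accept anything ≥ 0, so country B offers 0 and keeps 400.
Round 2 (country A proposes): country B can get 400 next round, worth 0.55 × 400 = 220 now. Country A offers 220 and keeps 400 − 220 = 180.
So by rejecting in round 1, country A gets 180 next round, worth 0.79 × 180 = 142.2 now.
Offer 149 ≥ 142.2, so country A accepts.

Accept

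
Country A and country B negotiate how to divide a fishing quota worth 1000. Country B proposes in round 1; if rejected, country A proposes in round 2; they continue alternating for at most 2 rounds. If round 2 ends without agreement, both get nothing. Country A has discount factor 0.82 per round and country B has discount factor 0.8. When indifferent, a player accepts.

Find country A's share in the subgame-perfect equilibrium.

820

Solve by backward induction from round 2.
Round 2 (country A proposes): rejection yields 0 for country B; country A offers 0 and keeps 1000.
Round 1 (country B proposes): country A can get 1000 next round, worth 0.82 × 1000 = 820 now, so country B offers 820, keeping 180.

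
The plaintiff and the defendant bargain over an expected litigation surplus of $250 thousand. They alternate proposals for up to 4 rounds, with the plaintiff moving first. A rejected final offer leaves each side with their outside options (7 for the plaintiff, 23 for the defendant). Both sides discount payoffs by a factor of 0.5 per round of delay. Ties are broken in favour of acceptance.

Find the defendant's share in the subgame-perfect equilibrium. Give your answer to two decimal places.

92.88

Solve by backward induction from round 4.
Round 4 (the defendant proposes): the plaintiff gets 7 if talks fail, so the defendant offers 7 and keeps 243.
Round 3 (the plaintiff proposes): the defendant can get 243 next round, worth 0.5 × 243 = 121.5 now; the plaintiff offers that and keeps 128.5.
Round 2 (the defendant proposes): the plaintiff can get 128.5 next round, worth 0.5 × 128.5 = 64.25 now, so the defendant offers 64.25, keeping 185.75.
Round 1 (the plaintiff proposes): the defendant can get 185.75 next round, worth 0.5 × 185.75 = 92.875 now. The plaintiff offers 92.875 and keeps 250 − 92.875 = 157.125.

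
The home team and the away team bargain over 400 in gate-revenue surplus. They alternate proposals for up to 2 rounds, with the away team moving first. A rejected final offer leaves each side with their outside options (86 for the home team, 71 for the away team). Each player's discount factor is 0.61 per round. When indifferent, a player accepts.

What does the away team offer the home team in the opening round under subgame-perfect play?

200.69

Round 2 (the home team proposes): the away team gets 71 if talks fail, so the home team offers 71 and keeps 329.
Round 1 (the away team proposes): the home team can get 329 next round, worth 0.61 × 329 = 200.69 now, so the away team offers 200.69, keeping 199.31.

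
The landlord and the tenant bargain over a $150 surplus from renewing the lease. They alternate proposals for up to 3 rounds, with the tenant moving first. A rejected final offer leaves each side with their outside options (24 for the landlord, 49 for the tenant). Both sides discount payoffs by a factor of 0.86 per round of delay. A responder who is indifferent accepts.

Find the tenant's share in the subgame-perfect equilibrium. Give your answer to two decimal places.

114.19

Round 3 (the tenant proposes): the landlord gets 24 if talks fail, so the tenant offers 24 and keeps 126.
Round 2 (the landlord proposes): the tenant can get 126 next round, worth 0.86 × 126 = 108.36 now, so the landlord offers 108.36, keeping 41.64.
Round 1 (the tenant proposes): the landlord can get 41.64 next round, worth 0.86 × 41.64 = 35.8104 now; the tenant offers that and keeps 114.1896.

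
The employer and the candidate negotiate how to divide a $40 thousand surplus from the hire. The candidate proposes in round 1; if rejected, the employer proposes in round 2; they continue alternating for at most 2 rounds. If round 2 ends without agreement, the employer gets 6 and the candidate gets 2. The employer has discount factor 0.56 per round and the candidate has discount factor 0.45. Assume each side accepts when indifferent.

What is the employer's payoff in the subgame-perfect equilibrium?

21.28

Round 2 (the employer proposes): the candidate gets 2 if talks fail, so the employer offers 2 and keeps 38.
Round 1 (the candidate proposes): the employer can get 38 next round, worth 0.56 × 38 = 21.28 now, so the candidate offers 21.28, keeping 18.72.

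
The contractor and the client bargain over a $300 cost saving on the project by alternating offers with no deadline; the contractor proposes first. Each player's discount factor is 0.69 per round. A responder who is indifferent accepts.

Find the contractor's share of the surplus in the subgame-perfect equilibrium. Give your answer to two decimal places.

177.51

Let x be the contractor's share when the contractor proposes and y be the client's share when the client proposes.
The client accepts iff offered ≥ 0.69·y, so x = 300 − 0.69y. Symmetrically y = 300 − 0.69x.
Substituting: x = 300 − 0.69(300 − 0.69x), giving x(1 − 0.69·0.69) = 300(1 − 0.69).
So x = 300 × 0.31 / 0.5239 ≈ 177.5148, and the client receives 300 − x ≈ 122.4852.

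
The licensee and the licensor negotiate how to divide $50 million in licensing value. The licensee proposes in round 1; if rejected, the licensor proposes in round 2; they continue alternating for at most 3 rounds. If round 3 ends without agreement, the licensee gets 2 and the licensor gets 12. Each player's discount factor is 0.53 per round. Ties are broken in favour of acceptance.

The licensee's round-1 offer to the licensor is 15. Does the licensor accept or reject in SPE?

Reject

Round 3 (the licensee proposes): the licensor gets 12 if talks fail, so the licensee offers 12 and keeps 38.
Round 2 (the licensor proposes): the licensee can get 38 next round, worth 0.53 × 38 = 20.14 now, so the licensor offers 20.14, keeping 29.86.
So by rejecting in round 1, the licensor gets 29.86 next round, worth 0.53 × 29.86 = 15.8258 now.
Offer 15 < 15.8258, so the licensor rejects.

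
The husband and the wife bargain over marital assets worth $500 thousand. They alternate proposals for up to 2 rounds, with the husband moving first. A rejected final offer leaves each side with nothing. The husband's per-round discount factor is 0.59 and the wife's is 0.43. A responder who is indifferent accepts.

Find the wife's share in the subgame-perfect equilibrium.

Solve by backward induction from round 2.
Round 2 (the wife proposes): rejection yields 0 for the husband; the wife offers 0 and keeps 500.
Round 1 (the husband proposes): the wife can get 500 next round, worth 0.43 × 500 = 215 now, so the husband offers 215, keeping 285.

215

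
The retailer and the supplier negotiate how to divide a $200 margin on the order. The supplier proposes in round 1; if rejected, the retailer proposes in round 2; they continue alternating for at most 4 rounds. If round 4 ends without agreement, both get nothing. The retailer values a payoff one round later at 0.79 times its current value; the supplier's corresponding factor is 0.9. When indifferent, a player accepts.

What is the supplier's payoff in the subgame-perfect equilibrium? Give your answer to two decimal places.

71.86

Round 4 (the retailer proposes): the supplier will accept anything ≥ 0, so the retailer offers 0 and keeps 200.
Round 3 (the supplier proposes): the retailer can get 200 next round, worth 0.79 × 200 = 158 now; the supplier offers that and keeps 42.
Round 2 (the retailer proposes): the supplier can get 42 next round, worth 0.9 × 42 = 37.8 now, so the retailer offers 37.8, keeping 162.2.
Round 1 (the supplier proposes): the retailer can get 162.2 next round, worth 0.79 × 162.2 = 128.138 now; the supplier offers that and keeps 71.862.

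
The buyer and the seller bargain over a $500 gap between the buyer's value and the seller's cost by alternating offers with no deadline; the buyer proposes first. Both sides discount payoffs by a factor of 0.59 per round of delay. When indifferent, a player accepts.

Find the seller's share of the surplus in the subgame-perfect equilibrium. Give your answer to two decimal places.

When the buyer proposes, the seller accepts any offer worth at least 0.59 times what the seller would get by proposing next round; and vice versa.
This gives x = 500 − 0.59y and y = 500 − 0.59x, where x and y are each side's share when it proposes.
Hence (1 − 0.59·0.59)x = 500(1 − 0.59), i.e. 0.6519·x = 205.
x ≈ 314.4654; the seller's share is 500 − x ≈ 185.5346.

185.53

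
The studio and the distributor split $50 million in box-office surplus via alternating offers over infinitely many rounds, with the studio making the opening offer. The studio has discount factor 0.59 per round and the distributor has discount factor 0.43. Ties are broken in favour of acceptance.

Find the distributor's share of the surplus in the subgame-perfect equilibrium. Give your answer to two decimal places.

11.81

In a stationary SPE each proposer offers the other exactly their discounted continuation value.
If the studio keeps x when proposing and the distributor keeps y when proposing, then x = 50 − 0.43y and y = 50 − 0.59x.
Solving: x = 50(1 − 0.43) / (1 − 0.59·0.43) = 28.5 / 0.7463 ≈ 38.1884.
The distributor gets 50 − 38.1884 ≈ 11.8116.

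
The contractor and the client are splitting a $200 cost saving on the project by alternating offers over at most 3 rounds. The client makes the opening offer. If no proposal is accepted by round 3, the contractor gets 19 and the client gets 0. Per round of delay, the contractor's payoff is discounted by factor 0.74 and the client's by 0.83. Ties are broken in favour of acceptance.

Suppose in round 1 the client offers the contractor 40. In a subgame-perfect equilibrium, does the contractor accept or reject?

Work out the contractor's continuation value if the offer is rejected.
Round 3 (the client proposes): the contractor gets 19 if talks fail, so the client offers 19 and keeps 181.
Round 2 (the contractor proposes): the client can get 181 next round, worth 0.83 × 181 = 150.23 now, so the contractor offers 150.23, keeping 49.77.
So by rejecting in round 1, the contractor gets 49.77 next round, worth 0.74 × 49.77 = 36.8298 now.
Offer 40 ≥ 36.8298, so the contractor accepts.

Accept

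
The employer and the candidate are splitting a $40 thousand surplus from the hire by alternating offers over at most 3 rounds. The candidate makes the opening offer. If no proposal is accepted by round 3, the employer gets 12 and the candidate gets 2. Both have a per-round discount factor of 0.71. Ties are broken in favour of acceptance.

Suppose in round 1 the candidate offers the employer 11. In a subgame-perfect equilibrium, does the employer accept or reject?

Reject

Round 3 (the candidate proposes): the employer gets 12 if talks fail, so the candidate offers 12 and keeps 28.
Round 2 (the employer proposes): the candidate can get 28 next round, worth 0.71 × 28 = 19.88 now, so the employer offers 19.88, keeping 20.12.
So by rejecting in round 1, the employer gets 20.12 next round, worth 0.71 × 20.12 = 14.2852 now.
Offer 11 < 14.2852, so the employer rejects.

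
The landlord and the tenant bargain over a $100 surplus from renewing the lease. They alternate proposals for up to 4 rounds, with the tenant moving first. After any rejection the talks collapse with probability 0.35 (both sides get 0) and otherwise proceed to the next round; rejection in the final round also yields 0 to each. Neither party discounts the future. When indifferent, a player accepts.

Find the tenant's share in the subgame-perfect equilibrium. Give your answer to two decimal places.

49.79

Round 4 (the landlord proposes): the tenant will accept anything ≥ 0, so the landlord offers 0 and keeps 100.
Round 3 (the tenant proposes): rejecting gives the landlord an expected 0.65 × 100 = 65. The tenant offers 65 and keeps 100 − 65 = 35.
Round 2 (the landlord proposes): rejecting gives the tenant an expected 0.65 × 35 = 22.75, so the landlord offers 22.75, keeping 77.25.
Round 1 (the tenant proposes): rejecting gives the landlord an expected 0.65 × 77.25 = 50.2125; the tenant offers that and keeps 49.7875.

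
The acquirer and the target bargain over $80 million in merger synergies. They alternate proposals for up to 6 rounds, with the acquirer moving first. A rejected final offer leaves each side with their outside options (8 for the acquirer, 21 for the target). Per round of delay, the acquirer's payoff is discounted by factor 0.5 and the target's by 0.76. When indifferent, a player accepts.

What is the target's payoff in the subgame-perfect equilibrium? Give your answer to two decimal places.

49.85

Round 6 (the target proposes): the acquirer gets 8 if talks fail, so the target offers 8 and keeps 72.
Round 5 (the acquirer proposes): the target can get 72 next round, worth 0.76 × 72 = 54.72 now, so the acquirer offers 54.72, keeping 25.28.
Round 4 (the target proposes): the acquirer can get 25.28 next round, worth 0.5 × 25.28 = 12.64 now; the target offers that and keeps 67.36.
Round 3 (the acquirer proposes): the target can get 67.36 next round, worth 0.76 × 67.36 = 51.1936 now, so the acquirer offers 51.1936, keeping 28.8064.
Round 2 (the target proposes): the acquirer can get 28.8064 next round, worth 0.5 × 28.8064 = 14.4032 now, so the target offers 14.4032, keeping 65.5968.
Round 1 (the acquirer proposes): the target can get 65.5968 next round, worth 0.76 × 65.5968 = 49.853568 now; the acquirer offers that and keeps 30.146432.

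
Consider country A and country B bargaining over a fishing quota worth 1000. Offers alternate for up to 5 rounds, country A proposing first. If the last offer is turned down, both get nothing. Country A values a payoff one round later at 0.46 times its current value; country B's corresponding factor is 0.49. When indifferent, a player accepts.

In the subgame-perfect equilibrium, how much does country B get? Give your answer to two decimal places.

324.24

Round 5 (country A proposes): country B will accept anything ≥ 0, so country A offers 0 and keeps 1000.
Round 4 (country B proposes): country A can get 1000 next round, worth 0.46 × 1000 = 460 now, so country B offers 460, keeping 540.
Round 3 (country A proposes): country B can get 540 next round, worth 0.49 × 540 = 264.6 now. Country A offers 264.6 and keeps 1000 − 264.6 = 735.4.
Round 2 (country B proposes): country A can get 735.4 next round, worth 0.46 × 735.4 = 338.284 now; country B offers that and keeps 661.716.
Round 1 (country A proposes): country B can get 661.716 next round, worth 0.49 × 661.716 = 324.24084 now; country A offers that and keeps 675.75916.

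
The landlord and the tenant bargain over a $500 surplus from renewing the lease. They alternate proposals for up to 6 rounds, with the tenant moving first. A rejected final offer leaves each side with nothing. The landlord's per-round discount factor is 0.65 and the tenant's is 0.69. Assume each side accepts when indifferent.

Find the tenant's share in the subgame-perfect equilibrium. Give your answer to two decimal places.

By backward induction:
Round 6 (the landlord proposes): the tenant will accept anything ≥ 0, so the landlord offers 0 and keeps 500.
Round 5 (the tenant proposes): the landlord can get 500 next round, worth 0.65 × 500 = 325 now; the tenant offers that and keeps 175.
Round 4 (the landlord proposes): the tenant can get 175 next round, worth 0.69 × 175 = 120.75 now. The landlord offers 120.75 and keeps 500 − 120.75 = 379.25.
Round 3 (the tenant proposes): the landlord can get 379.25 next round, worth 0.65 × 379.25 = 246.5125 now, so the tenant offers 246.5125, keeping 253.4875.
Round 2 (the landlord proposes): the tenant can get 253.4875 next round, worth 0.69 × 253.4875 = 174.906375 now, so the landlord offers 174.906375, keeping 325.093625.
Round 1 (the tenant proposes): the landlord can get 325.093625 next round, worth 0.65 × 325.093625 = 211.31085625 now. The tenant offers 211.31085625 and keeps 500 − 211.31085625 = 288.68914375.

288.69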